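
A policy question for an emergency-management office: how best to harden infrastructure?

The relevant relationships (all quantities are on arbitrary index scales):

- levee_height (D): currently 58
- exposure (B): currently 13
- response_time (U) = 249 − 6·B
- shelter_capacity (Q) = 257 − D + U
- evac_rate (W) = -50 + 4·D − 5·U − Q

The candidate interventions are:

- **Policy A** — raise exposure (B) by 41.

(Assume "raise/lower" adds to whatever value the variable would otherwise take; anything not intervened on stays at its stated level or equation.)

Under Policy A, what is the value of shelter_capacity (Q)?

Policy A (B + 41):
  D = 58
  B = 13 + 41 = 54
  U = 249 − 6·54 = -75
  Q = 257 − 58 + (-75) = 124

124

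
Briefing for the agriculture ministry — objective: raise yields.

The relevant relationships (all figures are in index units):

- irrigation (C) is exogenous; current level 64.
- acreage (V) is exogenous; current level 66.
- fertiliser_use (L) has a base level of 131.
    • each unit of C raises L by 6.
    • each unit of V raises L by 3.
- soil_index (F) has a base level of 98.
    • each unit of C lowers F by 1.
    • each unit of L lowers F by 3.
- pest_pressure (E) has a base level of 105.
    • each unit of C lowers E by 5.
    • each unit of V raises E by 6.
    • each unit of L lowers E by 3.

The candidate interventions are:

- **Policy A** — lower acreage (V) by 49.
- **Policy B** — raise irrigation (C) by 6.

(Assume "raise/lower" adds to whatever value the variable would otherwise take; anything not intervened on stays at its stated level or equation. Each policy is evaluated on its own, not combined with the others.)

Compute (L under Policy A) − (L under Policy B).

Policy A (V − 49):
  C = 64
  V = 66 − 49 = 17
  L = 131 + 6·64 + 3·17 = 566
Policy B (C + 6):
  C = 64 + 6 = 70
  V = 66
  L = 131 + 6·70 + 3·66 = 749
L: 566 − 749 = -183

-183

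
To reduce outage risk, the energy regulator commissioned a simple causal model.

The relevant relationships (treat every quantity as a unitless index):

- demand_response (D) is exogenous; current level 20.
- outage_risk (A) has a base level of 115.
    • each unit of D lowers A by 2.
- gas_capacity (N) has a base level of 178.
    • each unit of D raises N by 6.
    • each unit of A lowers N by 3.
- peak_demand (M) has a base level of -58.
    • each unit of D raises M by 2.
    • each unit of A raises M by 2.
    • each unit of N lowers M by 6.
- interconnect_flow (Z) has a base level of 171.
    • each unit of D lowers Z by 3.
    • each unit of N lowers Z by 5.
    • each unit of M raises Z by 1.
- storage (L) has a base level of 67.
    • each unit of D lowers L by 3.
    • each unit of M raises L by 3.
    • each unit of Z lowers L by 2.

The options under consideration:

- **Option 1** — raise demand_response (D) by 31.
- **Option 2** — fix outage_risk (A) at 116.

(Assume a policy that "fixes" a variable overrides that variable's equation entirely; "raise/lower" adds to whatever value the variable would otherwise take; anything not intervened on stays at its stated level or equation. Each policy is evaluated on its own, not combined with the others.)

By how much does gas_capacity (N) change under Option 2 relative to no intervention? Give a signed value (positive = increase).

-123

Baseline:
  D = 20
  A = 115 − 2·20 = 75
  N = 178 + 6·20 − 3·75 = 73
Option 2 (A := 116):
  D = 20
  A = 116
  N = 178 + 6·20 − 3·116 = -50
Change in N: -50 − 73 = -123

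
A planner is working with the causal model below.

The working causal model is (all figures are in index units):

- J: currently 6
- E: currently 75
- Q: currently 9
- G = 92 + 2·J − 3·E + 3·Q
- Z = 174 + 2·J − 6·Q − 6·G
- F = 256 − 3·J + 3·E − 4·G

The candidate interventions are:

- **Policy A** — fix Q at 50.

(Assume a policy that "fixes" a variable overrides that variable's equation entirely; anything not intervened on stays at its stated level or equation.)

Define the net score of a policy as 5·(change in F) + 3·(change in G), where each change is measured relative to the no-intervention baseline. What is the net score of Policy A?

-2091

Baseline:
  J = 6
  E = 75
  Q = 9
  G = 92 + 2·6 − 3·75 + 3·9 = -94
  F = 256 − 3·6 + 3·75 − 4·(-94) = 839
Policy A (Q := 50):
  J = 6
  E = 75
  Q = 50
  G = 92 + 2·6 − 3·75 + 3·50 = 29
  F = 256 − 3·6 + 3·75 − 4·29 = 347
ΔF = 347 − 839 = -492; ΔG = 29 − (-94) = 123
Score = 5·(-492) + 3·123 = -2091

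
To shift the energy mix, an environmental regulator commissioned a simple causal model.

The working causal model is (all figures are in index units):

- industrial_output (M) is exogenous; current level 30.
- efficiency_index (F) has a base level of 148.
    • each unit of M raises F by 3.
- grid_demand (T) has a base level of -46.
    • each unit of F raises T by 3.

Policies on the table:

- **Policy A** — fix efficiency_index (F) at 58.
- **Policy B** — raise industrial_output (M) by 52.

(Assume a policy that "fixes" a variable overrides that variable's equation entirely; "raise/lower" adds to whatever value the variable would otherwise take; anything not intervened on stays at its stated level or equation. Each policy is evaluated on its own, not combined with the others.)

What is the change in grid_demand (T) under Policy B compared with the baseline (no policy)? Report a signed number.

Baseline:
  M = 30
  F = 148 + 3·30 = 238
  T = -46 + 3·238 = 668
Policy B (M + 52):
  M = 30 + 52 = 82
  F = 148 + 3·82 = 394
  T = -46 + 3·394 = 1136
Change in T: 1136 − 668 = 468

468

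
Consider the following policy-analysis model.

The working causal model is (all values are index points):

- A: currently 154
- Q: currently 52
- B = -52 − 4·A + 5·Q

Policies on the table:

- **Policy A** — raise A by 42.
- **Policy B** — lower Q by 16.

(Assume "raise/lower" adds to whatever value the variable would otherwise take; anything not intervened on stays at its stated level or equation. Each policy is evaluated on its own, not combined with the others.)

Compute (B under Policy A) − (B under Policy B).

-88

Policy A (A + 42):
  A = 154 + 42 = 196
  Q = 52
  B = -52 − 4·196 + 5·52 = -576
Policy B (Q − 16):
  A = 154
  Q = 52 − 16 = 36
  B = -52 − 4·154 + 5·36 = -488
B: -576 − (-488) = -88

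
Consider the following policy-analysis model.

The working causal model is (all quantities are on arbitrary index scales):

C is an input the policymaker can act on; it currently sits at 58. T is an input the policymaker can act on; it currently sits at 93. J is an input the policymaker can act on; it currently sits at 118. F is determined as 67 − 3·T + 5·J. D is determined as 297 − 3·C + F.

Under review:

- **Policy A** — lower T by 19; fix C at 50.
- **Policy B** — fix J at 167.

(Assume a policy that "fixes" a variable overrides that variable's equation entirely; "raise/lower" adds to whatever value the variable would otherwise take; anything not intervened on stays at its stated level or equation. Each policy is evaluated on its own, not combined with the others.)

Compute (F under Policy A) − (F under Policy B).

-188

Policy A (T − 19, C := 50):
  T = 93 − 19 = 74
  J = 118
  F = 67 − 3·74 + 5·118 = 435
Policy B (J := 167):
  T = 93
  J = 167
  F = 67 − 3·93 + 5·167 = 623
F: 435 − 623 = -188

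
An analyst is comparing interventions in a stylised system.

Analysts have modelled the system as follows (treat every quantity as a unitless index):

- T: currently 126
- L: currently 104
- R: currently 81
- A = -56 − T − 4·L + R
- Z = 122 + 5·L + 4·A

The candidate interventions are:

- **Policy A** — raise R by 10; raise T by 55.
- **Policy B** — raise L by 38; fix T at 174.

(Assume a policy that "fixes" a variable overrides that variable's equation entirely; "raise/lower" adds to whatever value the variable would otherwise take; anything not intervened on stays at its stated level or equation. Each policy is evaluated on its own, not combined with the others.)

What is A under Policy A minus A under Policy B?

Policy A (R + 10, T + 55):
  T = 126 + 55 = 181
  L = 104
  R = 81 + 10 = 91
  A = -56 − 181 − 4·104 + 91 = -562
Policy B (L + 38, T := 174):
  T = 174
  L = 104 + 38 = 142
  R = 81
  A = -56 − 174 − 4·142 + 81 = -717
A: -562 − (-717) = 155

155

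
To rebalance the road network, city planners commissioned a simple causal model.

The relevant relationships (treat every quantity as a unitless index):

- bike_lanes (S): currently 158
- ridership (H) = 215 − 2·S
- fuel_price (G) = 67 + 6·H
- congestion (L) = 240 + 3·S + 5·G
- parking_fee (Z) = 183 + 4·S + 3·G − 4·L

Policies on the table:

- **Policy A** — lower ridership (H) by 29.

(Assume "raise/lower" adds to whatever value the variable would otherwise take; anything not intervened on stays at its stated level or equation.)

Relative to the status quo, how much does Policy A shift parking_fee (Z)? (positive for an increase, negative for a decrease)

Baseline:
  S = 158
  H = 215 − 2·158 = -101
  G = 67 + 6·(-101) = -539
  L = 240 + 3·158 + 5·(-539) = -1981
  Z = 183 + 4·158 + 3·(-539) − 4·(-1981) = 7122
Policy A (H − 29):
  S = 158
  H = 215 − 2·158 (−29 from intervention) = -130
  G = 67 + 6·(-130) = -713
  L = 240 + 3·158 + 5·(-713) = -2851
  Z = 183 + 4·158 + 3·(-713) − 4·(-2851) = 10080
Change in Z: 10080 − 7122 = 2958

2958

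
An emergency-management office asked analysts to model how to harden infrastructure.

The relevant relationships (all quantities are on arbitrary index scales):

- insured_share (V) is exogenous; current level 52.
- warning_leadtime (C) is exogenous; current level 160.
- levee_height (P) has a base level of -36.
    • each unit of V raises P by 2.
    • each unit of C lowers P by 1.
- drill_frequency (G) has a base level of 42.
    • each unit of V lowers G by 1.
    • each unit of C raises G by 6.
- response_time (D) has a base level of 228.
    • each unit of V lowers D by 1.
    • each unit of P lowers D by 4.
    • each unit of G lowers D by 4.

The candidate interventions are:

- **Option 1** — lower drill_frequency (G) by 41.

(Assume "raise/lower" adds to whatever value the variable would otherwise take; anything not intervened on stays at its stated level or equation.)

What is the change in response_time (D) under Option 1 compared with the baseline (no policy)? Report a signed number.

Baseline:
  V = 52
  C = 160
  P = -36 + 2·52 − 160 = -92
  G = 42 − 52 + 6·160 = 950
  D = 228 − 52 − 4·(-92) − 4·950 = -3256
Option 1 (G − 41):
  V = 52
  C = 160
  P = -36 + 2·52 − 160 = -92
  G = 42 − 52 + 6·160 (−41 from intervention) = 909
  D = 228 − 52 − 4·(-92) − 4·909 = -3092
Change in D: -3092 − (-3256) = 164

164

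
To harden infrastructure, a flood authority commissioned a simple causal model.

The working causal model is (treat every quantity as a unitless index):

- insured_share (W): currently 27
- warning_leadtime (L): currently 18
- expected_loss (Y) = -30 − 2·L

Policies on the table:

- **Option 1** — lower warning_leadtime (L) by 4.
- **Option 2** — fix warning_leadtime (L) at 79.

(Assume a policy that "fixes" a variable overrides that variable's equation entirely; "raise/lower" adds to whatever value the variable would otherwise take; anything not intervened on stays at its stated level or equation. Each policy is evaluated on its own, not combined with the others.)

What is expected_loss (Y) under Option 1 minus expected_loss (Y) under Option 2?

130

Option 1 (L − 4):
  L = 18 − 4 = 14
  Y = -30 − 2·14 = -58
Option 2 (L := 79):
  L = 79
  Y = -30 − 2·79 = -188
Y: -58 − (-188) = 130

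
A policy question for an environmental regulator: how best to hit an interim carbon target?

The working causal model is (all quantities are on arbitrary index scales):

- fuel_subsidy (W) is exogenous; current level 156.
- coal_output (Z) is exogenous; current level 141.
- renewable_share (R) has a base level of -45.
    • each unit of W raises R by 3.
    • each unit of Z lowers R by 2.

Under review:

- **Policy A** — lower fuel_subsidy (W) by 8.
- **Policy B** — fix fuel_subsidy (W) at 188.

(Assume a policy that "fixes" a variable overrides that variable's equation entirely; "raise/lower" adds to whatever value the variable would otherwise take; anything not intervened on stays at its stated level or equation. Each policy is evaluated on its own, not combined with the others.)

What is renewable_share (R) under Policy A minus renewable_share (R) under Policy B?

-120

Policy A (W − 8):
  W = 156 − 8 = 148
  Z = 141
  R = -45 + 3·148 − 2·141 = 117
Policy B (W := 188):
  W = 188
  Z = 141
  R = -45 + 3·188 − 2·141 = 237
R: 117 − 237 = -120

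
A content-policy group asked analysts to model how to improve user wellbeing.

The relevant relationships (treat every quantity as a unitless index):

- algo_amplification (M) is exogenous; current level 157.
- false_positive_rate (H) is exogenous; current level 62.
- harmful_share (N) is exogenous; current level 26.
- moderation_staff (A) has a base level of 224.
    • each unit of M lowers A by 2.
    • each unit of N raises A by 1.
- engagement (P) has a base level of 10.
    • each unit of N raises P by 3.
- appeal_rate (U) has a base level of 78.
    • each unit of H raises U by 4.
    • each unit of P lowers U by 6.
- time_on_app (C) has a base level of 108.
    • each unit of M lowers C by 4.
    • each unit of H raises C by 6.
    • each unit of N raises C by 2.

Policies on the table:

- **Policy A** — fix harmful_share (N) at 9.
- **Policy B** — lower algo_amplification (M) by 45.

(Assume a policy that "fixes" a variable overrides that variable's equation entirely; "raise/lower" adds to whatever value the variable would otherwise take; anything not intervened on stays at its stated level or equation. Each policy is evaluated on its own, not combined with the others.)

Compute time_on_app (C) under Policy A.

Policy A (N := 9):
  M = 157
  H = 62
  N = 9
  C = 108 − 4·157 + 6·62 + 2·9 = -130

-130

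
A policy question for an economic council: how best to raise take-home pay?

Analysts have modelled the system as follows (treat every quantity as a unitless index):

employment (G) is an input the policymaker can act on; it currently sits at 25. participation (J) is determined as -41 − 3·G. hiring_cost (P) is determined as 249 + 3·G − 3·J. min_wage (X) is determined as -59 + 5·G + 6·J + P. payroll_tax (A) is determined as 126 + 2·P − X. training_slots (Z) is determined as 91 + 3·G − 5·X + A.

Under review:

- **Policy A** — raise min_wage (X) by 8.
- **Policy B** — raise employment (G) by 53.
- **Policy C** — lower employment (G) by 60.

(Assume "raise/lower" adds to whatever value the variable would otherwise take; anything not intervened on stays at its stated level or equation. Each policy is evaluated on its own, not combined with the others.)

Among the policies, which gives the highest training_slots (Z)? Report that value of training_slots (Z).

Policy A (X + 8):
  G = 25
  J = -41 − 3·25 = -116
  P = 249 + 3·25 − 3·(-116) = 672
  X = -59 + 5·25 + 6·(-116) + 672 (+8 from intervention) = 50
  A = 126 + 2·672 − 50 = 1420
  Z = 91 + 3·25 − 5·50 + 1420 = 1336
Policy B (G + 53):
  G = 25 + 53 = 78
  J = -41 − 3·78 = -275
  P = 249 + 3·78 − 3·(-275) = 1308
  X = -59 + 5·78 + 6·(-275) + 1308 = -11
  A = 126 + 2·1308 − (-11) = 2753
  Z = 91 + 3·78 − 5·(-11) + 2753 = 3133
Policy C (G − 60):
  G = 25 − 60 = -35
  J = -41 − 3·(-35) = 64
  P = 249 + 3·(-35) − 3·64 = -48
  X = -59 + 5·(-35) + 6·64 + (-48) = 102
  A = 126 + 2·(-48) − 102 = -72
  Z = 91 + 3·(-35) − 5·102 + (-72) = -596
Comparing — Policy A: Z=1336, Policy B: Z=3133, Policy C: Z=-596. Highest is 3133 (Policy B).

3133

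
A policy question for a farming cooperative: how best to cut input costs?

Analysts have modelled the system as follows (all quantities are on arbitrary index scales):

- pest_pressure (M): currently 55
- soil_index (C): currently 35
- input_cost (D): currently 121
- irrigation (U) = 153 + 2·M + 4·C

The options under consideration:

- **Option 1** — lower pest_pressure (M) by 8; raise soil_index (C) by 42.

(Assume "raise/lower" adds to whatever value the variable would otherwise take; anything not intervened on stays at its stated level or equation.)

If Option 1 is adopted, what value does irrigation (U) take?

Option 1 (M − 8, C + 42):
  M = 55 − 8 = 47
  C = 35 + 42 = 77
  U = 153 + 2·47 + 4·77 = 555

555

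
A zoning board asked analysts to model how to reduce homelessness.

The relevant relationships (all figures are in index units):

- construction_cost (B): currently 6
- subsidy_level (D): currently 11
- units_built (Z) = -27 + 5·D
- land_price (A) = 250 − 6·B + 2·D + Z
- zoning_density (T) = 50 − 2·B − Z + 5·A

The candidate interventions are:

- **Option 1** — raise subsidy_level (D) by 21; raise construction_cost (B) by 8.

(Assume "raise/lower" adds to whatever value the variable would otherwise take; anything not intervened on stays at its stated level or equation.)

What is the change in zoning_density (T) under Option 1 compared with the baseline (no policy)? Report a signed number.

374

Baseline:
  B = 6
  D = 11
  Z = -27 + 5·11 = 28
  A = 250 − 6·6 + 2·11 + 28 = 264
  T = 50 − 2·6 − 28 + 5·264 = 1330
Option 1 (D + 21, B + 8):
  B = 6 + 8 = 14
  D = 11 + 21 = 32
  Z = -27 + 5·32 = 133
  A = 250 − 6·14 + 2·32 + 133 = 363
  T = 50 − 2·14 − 133 + 5·363 = 1704
Change in T: 1704 − 1330 = 374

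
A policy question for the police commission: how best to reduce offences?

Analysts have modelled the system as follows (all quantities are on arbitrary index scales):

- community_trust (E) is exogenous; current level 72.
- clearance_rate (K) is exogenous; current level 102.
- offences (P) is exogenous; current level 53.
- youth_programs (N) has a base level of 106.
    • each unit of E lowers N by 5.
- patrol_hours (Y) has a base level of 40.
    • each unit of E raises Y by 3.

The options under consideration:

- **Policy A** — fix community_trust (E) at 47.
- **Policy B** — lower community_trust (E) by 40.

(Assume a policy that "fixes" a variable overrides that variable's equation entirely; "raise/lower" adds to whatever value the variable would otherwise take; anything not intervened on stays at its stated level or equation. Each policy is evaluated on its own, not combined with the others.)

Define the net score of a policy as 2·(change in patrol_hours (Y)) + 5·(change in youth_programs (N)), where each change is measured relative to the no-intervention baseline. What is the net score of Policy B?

Baseline:
  E = 72
  N = 106 − 5·72 = -254
  Y = 40 + 3·72 = 256
Policy B (E − 40):
  E = 72 − 40 = 32
  N = 106 − 5·32 = -54
  Y = 40 + 3·32 = 136
ΔY = 136 − 256 = -120; ΔN = -54 − (-254) = 200
Score = 2·(-120) + 5·200 = 760

760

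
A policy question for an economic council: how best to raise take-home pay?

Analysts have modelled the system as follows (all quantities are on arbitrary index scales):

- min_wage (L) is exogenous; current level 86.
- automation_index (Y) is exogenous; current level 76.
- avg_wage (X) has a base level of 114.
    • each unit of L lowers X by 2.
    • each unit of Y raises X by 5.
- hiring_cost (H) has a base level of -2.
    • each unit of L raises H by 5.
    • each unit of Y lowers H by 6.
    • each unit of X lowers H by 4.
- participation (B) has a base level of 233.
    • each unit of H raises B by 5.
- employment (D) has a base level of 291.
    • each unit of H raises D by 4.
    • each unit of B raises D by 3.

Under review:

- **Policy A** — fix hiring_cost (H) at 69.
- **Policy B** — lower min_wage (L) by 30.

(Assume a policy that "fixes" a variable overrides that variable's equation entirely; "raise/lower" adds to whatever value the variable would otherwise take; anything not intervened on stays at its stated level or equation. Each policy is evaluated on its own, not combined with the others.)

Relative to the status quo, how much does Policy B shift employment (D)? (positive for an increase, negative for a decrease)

Baseline:
  L = 86
  Y = 76
  X = 114 − 2·86 + 5·76 = 322
  H = -2 + 5·86 − 6·76 − 4·322 = -1316
  B = 233 + 5·(-1316) = -6347
  D = 291 + 4·(-1316) + 3·(-6347) = -24014
Policy B (L − 30):
  L = 86 − 30 = 56
  Y = 76
  X = 114 − 2·56 + 5·76 = 382
  H = -2 + 5·56 − 6·76 − 4·382 = -1706
  B = 233 + 5·(-1706) = -8297
  D = 291 + 4·(-1706) + 3·(-8297) = -31424
Change in D: -31424 − (-24014) = -7410

-7410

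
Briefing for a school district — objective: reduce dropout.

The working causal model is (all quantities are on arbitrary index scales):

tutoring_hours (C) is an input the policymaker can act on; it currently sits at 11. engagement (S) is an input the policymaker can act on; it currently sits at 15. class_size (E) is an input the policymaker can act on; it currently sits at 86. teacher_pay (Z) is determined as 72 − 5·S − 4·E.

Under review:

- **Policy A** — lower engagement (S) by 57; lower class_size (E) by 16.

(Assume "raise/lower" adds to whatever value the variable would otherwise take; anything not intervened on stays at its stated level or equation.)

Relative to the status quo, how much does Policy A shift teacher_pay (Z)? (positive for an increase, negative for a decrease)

349

Baseline:
  S = 15
  E = 86
  Z = 72 − 5·15 − 4·86 = -347
Policy A (S − 57, E − 16):
  S = 15 − 57 = -42
  E = 86 − 16 = 70
  Z = 72 − 5·(-42) − 4·70 = 2
Change in Z: 2 − (-347) = 349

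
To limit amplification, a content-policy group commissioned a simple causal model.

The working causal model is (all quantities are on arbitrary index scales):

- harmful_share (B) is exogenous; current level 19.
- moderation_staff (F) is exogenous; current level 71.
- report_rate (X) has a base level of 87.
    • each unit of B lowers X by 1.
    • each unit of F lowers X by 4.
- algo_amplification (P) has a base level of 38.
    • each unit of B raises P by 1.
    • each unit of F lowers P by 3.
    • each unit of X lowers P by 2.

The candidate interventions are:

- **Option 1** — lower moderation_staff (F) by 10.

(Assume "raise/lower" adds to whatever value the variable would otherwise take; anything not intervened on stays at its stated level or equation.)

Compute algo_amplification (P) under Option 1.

Option 1 (F − 10):
  B = 19
  F = 71 − 10 = 61
  X = 87 − 19 − 4·61 = -176
  P = 38 + 19 − 3·61 − 2·(-176) = 226

226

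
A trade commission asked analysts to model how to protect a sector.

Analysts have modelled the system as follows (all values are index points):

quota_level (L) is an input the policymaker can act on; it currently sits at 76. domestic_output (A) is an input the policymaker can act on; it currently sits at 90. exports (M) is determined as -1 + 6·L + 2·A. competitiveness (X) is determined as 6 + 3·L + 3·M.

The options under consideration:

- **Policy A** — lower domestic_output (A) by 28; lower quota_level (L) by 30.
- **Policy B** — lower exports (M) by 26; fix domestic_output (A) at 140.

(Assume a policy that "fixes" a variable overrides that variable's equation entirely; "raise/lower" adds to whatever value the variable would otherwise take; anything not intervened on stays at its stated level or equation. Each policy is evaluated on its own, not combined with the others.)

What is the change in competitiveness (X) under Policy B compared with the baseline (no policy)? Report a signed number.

222

Baseline:
  L = 76
  A = 90
  M = -1 + 6·76 + 2·90 = 635
  X = 6 + 3·76 + 3·635 = 2139
Policy B (M − 26, A := 140):
  L = 76
  A = 140
  M = -1 + 6·76 + 2·140 (−26 from intervention) = 709
  X = 6 + 3·76 + 3·709 = 2361
Change in X: 2361 − 2139 = 222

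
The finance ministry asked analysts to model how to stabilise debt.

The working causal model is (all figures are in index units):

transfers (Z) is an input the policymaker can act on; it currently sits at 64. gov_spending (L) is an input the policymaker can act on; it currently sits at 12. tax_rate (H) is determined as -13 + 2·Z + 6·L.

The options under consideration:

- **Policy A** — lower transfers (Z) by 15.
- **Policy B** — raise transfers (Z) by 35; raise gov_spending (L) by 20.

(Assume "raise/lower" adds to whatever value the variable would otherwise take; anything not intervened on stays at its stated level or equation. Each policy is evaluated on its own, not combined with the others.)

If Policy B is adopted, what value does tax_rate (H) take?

Policy B (Z + 35, L + 20):
  Z = 64 + 35 = 99
  L = 12 + 20 = 32
  H = -13 + 2·99 + 6·32 = 377

377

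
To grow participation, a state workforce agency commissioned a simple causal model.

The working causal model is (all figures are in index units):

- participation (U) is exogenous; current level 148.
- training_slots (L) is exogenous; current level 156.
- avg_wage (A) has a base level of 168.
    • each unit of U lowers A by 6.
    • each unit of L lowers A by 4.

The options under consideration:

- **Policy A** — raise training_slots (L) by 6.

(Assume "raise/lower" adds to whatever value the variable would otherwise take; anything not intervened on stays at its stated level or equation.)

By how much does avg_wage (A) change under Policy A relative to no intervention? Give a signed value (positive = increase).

-24

Baseline:
  U = 148
  L = 156
  A = 168 − 6·148 − 4·156 = -1344
Policy A (L + 6):
  U = 148
  L = 156 + 6 = 162
  A = 168 − 6·148 − 4·162 = -1368
Change in A: -1368 − (-1344) = -24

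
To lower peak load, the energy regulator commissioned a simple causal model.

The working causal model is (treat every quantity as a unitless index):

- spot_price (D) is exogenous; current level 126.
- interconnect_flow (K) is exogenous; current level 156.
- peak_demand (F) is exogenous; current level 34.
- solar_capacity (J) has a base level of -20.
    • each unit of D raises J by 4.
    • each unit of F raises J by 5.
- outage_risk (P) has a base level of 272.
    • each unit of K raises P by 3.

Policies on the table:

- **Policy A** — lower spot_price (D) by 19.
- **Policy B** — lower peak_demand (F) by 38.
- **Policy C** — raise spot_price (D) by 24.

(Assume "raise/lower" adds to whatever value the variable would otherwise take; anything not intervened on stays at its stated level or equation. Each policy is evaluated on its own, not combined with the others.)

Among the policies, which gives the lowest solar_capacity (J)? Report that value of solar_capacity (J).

464

Policy A (D − 19):
  D = 126 − 19 = 107
  F = 34
  J = -20 + 4·107 + 5·34 = 578
Policy B (F − 38):
  D = 126
  F = 34 − 38 = -4
  J = -20 + 4·126 + 5·(-4) = 464
Policy C (D + 24):
  D = 126 + 24 = 150
  F = 34
  J = -20 + 4·150 + 5·34 = 750
Comparing — Policy A: J=578, Policy B: J=464, Policy C: J=750. Lowest is 464 (Policy B).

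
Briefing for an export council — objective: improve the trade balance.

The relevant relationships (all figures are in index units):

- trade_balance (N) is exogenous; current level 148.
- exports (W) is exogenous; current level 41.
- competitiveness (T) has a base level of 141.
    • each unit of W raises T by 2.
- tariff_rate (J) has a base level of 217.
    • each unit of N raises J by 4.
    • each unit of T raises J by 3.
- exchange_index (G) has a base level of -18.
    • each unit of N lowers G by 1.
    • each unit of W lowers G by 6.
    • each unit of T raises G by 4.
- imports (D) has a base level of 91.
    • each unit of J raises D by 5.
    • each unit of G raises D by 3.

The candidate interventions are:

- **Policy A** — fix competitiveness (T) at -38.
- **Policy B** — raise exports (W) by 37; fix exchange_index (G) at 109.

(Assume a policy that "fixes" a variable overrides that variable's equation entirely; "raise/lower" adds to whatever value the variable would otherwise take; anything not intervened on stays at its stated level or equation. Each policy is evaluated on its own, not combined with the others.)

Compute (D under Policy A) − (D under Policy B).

Policy A (T := -38):
  N = 148
  W = 41
  T = -38
  J = 217 + 4·148 + 3·(-38) = 695
  G = -18 − 148 − 6·41 + 4·(-38) = -564
  D = 91 + 5·695 + 3·(-564) = 1874
Policy B (W + 37, G := 109):
  N = 148
  W = 41 + 37 = 78
  T = 141 + 2·78 = 297
  J = 217 + 4·148 + 3·297 = 1700
  G = 109
  D = 91 + 5·1700 + 3·109 = 8918
D: 1874 − 8918 = -7044

-7044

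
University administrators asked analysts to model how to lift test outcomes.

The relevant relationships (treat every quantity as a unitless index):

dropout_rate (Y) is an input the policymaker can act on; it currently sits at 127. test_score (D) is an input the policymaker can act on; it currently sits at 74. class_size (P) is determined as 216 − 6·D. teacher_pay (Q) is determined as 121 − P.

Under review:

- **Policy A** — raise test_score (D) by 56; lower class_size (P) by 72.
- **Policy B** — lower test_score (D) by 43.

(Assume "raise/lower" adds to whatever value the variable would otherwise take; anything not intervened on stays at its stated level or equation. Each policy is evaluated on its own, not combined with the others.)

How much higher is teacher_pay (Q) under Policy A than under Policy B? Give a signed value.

666

Policy A (D + 56, P − 72):
  D = 74 + 56 = 130
  P = 216 − 6·130 (−72 from intervention) = -636
  Q = 121 − (-636) = 757
Policy B (D − 43):
  D = 74 − 43 = 31
  P = 216 − 6·31 = 30
  Q = 121 − 30 = 91
Q: 757 − 91 = 666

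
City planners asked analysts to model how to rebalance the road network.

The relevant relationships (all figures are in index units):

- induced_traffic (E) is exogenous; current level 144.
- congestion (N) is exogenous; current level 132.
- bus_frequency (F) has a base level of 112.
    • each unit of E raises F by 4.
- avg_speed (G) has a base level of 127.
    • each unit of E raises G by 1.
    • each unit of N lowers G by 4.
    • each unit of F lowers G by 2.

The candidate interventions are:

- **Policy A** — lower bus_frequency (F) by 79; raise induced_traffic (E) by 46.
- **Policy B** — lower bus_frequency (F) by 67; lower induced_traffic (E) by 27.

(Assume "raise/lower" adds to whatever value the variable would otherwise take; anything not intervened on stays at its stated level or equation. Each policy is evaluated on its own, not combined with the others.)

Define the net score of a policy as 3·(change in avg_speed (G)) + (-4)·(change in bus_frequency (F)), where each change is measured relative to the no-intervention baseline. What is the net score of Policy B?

1669

Baseline:
  E = 144
  N = 132
  F = 112 + 4·144 = 688
  G = 127 + 144 − 4·132 − 2·688 = -1633
Policy B (F − 67, E − 27):
  E = 144 − 27 = 117
  N = 132
  F = 112 + 4·117 (−67 from intervention) = 513
  G = 127 + 117 − 4·132 − 2·513 = -1310
ΔG = -1310 − (-1633) = 323; ΔF = 513 − 688 = -175
Score = 3·323 + (-4)·(-175) = 1669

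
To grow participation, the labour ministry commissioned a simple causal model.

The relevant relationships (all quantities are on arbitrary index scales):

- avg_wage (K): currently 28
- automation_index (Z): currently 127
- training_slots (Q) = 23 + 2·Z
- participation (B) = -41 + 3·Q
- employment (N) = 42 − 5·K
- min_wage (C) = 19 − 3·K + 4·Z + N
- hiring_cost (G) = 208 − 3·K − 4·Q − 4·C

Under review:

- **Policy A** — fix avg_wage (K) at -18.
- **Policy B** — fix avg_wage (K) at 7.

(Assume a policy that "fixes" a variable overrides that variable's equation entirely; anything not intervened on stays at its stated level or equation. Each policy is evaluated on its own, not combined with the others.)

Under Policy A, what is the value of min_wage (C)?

713

Policy A (K := -18):
  K = -18
  Z = 127
  N = 42 − 5·(-18) = 132
  C = 19 − 3·(-18) + 4·127 + 132 = 713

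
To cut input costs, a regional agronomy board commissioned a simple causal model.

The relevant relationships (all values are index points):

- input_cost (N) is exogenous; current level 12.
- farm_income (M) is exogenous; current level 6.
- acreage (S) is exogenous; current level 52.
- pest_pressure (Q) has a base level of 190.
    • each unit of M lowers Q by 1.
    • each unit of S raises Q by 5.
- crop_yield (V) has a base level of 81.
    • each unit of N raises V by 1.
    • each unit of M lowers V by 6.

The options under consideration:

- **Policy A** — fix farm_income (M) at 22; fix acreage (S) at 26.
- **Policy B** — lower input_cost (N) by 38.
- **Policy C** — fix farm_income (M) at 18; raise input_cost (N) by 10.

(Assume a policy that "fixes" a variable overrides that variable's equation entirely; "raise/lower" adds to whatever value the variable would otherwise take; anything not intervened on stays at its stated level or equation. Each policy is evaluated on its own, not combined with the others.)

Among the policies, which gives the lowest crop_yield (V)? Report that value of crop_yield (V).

-39

Policy A (M := 22, S := 26):
  N = 12
  M = 22
  V = 81 + 12 − 6·22 = -39
Policy B (N − 38):
  N = 12 − 38 = -26
  M = 6
  V = 81 + (-26) − 6·6 = 19
Policy C (M := 18, N + 10):
  N = 12 + 10 = 22
  M = 18
  V = 81 + 22 − 6·18 = -5
Comparing — Policy A: V=-39, Policy B: V=19, Policy C: V=-5. Lowest is -39 (Policy A).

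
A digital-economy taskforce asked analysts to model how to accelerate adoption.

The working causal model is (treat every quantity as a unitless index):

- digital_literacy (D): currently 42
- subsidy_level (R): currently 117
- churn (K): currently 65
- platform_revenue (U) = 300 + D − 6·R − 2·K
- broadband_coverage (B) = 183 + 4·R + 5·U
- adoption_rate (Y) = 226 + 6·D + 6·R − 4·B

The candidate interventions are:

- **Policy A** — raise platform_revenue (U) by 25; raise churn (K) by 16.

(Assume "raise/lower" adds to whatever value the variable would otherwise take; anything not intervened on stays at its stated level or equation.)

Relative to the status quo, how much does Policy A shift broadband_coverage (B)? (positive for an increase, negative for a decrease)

Baseline:
  D = 42
  R = 117
  K = 65
  U = 300 + 42 − 6·117 − 2·65 = -490
  B = 183 + 4·117 + 5·(-490) = -1799
Policy A (U + 25, K + 16):
  D = 42
  R = 117
  K = 65 + 16 = 81
  U = 300 + 42 − 6·117 − 2·81 (+25 from intervention) = -497
  B = 183 + 4·117 + 5·(-497) = -1834
Change in B: -1834 − (-1799) = -35

-35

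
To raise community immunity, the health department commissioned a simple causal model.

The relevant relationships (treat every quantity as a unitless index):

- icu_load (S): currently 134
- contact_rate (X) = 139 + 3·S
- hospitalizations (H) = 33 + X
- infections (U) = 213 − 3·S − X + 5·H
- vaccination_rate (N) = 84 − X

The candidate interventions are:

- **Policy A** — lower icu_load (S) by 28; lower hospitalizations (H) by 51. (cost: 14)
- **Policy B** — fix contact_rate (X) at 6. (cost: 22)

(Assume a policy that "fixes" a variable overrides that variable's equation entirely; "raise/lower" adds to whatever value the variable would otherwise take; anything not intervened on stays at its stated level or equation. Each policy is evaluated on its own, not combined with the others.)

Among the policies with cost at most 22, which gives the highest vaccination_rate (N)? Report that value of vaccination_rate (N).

78

Policy A (S − 28, H − 51):
  S = 134 − 28 = 106
  X = 139 + 3·106 = 457
  N = 84 − 457 = -373
Policy B (X := 6):
  S = 134
  X = 6
  N = 84 − 6 = 78
Comparing — Policy A: N=-373, Policy B: N=78. Highest is 78 (Policy B).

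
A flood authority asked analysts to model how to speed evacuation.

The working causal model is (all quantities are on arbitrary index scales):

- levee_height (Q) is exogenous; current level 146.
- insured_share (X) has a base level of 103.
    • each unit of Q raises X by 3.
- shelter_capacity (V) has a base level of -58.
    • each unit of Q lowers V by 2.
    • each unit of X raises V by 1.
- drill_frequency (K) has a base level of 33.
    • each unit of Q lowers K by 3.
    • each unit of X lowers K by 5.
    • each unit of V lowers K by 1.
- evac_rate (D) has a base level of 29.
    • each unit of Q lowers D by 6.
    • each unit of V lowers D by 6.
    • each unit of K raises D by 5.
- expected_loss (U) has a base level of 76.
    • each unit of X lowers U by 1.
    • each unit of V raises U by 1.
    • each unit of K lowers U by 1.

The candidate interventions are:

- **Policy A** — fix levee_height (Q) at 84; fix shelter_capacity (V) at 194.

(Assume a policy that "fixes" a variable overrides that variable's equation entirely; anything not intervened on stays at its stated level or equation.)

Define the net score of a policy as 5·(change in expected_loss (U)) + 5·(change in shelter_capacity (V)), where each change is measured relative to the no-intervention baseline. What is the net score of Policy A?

Baseline:
  Q = 146
  X = 103 + 3·146 = 541
  V = -58 − 2·146 + 541 = 191
  K = 33 − 3·146 − 5·541 − 191 = -3301
  U = 76 − 541 + 191 − (-3301) = 3027
Policy A (Q := 84, V := 194):
  Q = 84
  X = 103 + 3·84 = 355
  V = 194
  K = 33 − 3·84 − 5·355 − 194 = -2188
  U = 76 − 355 + 194 − (-2188) = 2103
ΔU = 2103 − 3027 = -924; ΔV = 194 − 191 = 3
Score = 5·(-924) + 5·3 = -4605

-4605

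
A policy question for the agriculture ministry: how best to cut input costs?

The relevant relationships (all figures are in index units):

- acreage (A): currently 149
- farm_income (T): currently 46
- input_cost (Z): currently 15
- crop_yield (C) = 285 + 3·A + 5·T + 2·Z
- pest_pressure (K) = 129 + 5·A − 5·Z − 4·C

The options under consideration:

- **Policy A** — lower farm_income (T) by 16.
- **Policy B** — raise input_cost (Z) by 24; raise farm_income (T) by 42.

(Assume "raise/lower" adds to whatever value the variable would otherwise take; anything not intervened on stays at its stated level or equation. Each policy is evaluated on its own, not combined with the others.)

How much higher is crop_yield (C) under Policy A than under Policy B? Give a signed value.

Policy A (T − 16):
  A = 149
  T = 46 − 16 = 30
  Z = 15
  C = 285 + 3·149 + 5·30 + 2·15 = 912
Policy B (Z + 24, T + 42):
  A = 149
  T = 46 + 42 = 88
  Z = 15 + 24 = 39
  C = 285 + 3·149 + 5·88 + 2·39 = 1250
C: 912 − 1250 = -338

-338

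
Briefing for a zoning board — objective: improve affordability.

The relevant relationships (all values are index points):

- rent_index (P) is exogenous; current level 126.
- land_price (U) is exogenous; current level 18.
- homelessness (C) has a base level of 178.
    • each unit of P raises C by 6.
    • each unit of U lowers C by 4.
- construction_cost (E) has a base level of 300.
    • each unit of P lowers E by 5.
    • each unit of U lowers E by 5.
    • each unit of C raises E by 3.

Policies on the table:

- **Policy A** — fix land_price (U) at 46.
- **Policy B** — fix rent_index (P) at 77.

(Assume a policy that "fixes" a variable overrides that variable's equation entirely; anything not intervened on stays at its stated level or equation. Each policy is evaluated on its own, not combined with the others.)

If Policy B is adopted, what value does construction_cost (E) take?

Policy B (P := 77):
  P = 77
  U = 18
  C = 178 + 6·77 − 4·18 = 568
  E = 300 − 5·77 − 5·18 + 3·568 = 1529

1529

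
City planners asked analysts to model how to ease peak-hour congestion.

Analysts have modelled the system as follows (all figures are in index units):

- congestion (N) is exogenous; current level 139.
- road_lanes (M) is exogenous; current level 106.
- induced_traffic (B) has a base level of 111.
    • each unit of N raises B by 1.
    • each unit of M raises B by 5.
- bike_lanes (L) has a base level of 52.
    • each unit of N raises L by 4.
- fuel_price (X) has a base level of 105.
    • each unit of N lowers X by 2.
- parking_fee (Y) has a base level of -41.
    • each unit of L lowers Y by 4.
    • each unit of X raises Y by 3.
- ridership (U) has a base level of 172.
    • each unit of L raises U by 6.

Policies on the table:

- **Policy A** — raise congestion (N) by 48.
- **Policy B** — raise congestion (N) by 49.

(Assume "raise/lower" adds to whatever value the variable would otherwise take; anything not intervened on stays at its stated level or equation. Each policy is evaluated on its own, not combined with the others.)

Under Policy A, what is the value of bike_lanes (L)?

800

Policy A (N + 48):
  N = 139 + 48 = 187
  L = 52 + 4·187 = 800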